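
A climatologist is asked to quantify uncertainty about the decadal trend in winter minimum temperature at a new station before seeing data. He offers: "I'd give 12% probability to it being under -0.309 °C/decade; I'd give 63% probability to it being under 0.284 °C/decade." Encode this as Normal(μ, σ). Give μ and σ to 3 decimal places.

μ = 0.153, σ = 0.394

The p-quantile of Normal(μ,σ) is μ + z_p·σ, with z_{0.12} = -1.175 and z_{0.63} = 0.3319.
Eliminate σ: μ = (z₂·x₁ − z₁·x₂)/(z₂ − z₁) = (0.3319·-0.309 − (-1.175)·0.284)/1.507 = 0.153.
Then σ = (x₂ − x₁)/(z₂ − z₁) = (0.284 − -0.309)/1.507 = 0.394.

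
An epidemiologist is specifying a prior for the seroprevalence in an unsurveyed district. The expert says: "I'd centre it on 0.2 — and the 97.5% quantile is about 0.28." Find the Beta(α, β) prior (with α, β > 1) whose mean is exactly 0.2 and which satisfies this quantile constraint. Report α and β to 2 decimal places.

α ≈ 21.63, β ≈ 86.53

With mean 0.2 fixed, write α = 0.2s, β = 0.8s where s = α+β.
Need P(θ < 0.28) = 0.975 under Beta(0.2s, 0.8s). Normal approximation: (q−m)/√(m(1−m)/s) ≈ z_{0.975} = 1.96, so s ≈ 0.2·0.8·(1.96)²/(0.28−0.2)² = 96.0.
At s = 96.0: P(θ<0.28) ≈ 0.968. Adjusting to match 0.975 gives s ≈ 108.17.
So α = 0.2·108.17 ≈ 21.63, β = 0.8·108.17 ≈ 86.53.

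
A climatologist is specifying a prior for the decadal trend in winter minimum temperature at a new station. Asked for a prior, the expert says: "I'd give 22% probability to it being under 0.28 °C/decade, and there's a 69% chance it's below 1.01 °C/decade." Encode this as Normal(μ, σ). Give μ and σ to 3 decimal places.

The p-quantile of Normal(μ,σ) is μ + z_p·σ, with z_{0.22} = -0.7722 and z_{0.69} = 0.4959.
Eliminate σ: μ = (z₂·x₁ − z₁·x₂)/(z₂ − z₁) = (0.4959·0.28 − (-0.7722)·1.01)/1.268 = 0.725.
Then σ = (x₂ − x₁)/(z₂ − z₁) = (1.01 − 0.28)/1.268 = 0.576.

μ = 0.725, σ = 0.576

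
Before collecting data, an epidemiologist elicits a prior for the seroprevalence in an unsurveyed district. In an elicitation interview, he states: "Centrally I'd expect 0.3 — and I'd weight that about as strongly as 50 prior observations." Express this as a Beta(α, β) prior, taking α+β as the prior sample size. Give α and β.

α = 15, β = 35

Under the effective-sample-size interpretation, Beta(α, β) has prior mean α/(α+β) and prior sample size α+β.
So α+β = 50 and α/(α+β) = 0.3, giving α = 0.3·50 = 15 and β = 50 − 15 = 35.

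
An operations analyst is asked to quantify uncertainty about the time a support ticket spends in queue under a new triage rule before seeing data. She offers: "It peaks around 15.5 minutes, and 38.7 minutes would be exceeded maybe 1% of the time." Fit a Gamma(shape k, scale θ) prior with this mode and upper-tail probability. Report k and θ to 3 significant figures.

k ≈ 6.61, θ ≈ 2.76

Gamma(k,θ) with k>1 has mode (k−1)θ, so θ = 15.5/(k−1).
Need P(X < 38.7) = 0.99 with θ tied to k this way. Start at k = 2, θ = 15.5: P(X<38.7) ≈ 0.712.
Too low — raise k to concentrate. Iterating converges to k ≈ 6.61.
Then θ = 15.5/(6.61−1) ≈ 2.76.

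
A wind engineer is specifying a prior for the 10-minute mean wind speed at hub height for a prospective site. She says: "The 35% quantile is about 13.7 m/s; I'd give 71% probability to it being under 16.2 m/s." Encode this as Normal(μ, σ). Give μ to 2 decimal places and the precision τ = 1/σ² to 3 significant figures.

μ = 14.73, τ = 0.141

The p-quantile of Normal(μ,σ) is μ + z_p·σ, with z_{0.35} = -0.3853 and z_{0.71} = 0.5534.
Eliminate σ: μ = (z₂·x₁ − z₁·x₂)/(z₂ − z₁) = (0.5534·13.7 − (-0.3853)·16.2)/0.9387 = 14.73.
Then σ = (x₂ − x₁)/(z₂ − z₁) = (16.2 − 13.7)/0.9387 = 2.66.
Precision τ = 1/σ² = 1/2.663² = 0.141.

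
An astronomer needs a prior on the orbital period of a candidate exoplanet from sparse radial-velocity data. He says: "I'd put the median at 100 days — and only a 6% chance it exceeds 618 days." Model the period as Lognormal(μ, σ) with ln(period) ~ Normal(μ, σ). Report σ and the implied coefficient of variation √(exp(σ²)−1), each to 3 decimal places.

If T ~ Lognormal(μ,σ) then ln T ~ Normal(μ,σ), so the p-quantile of ln T is μ + z_p·σ.
ln(100) = 4.605 and ln(618) = 6.426; z_{0.5} = 0, z_{0.94} = 1.555.
σ = (6.426 − 4.605)/(1.555 − (0)) = 1.171.
μ = 4.605 − (0)·1.171 = 4.605.
CV = √(exp(σ²)−1) = √(exp(1.3723)−1) = 1.716.

σ ≈ 1.171, CV ≈ 1.716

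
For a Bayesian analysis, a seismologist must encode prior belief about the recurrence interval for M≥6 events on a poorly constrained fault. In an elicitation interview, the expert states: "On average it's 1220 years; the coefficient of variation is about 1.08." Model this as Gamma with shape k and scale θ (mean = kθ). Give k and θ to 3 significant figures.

k ≈ 0.857, θ ≈ 1420

For Gamma(k, scale θ): mean = kθ, variance = kθ², so CV = 1/√k.
CV = 1.08, hence k = 1/CV² = 0.857.
Then θ = mean/k = 1220/0.857 = 1420.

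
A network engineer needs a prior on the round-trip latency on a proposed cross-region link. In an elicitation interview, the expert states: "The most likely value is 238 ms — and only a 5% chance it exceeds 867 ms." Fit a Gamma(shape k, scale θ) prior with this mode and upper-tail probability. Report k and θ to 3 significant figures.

k ≈ 2.53, θ ≈ 155

Gamma(k,θ) with k>1 has mode (k−1)θ, so θ = 238/(k−1).
Need P(X < 867) = 0.95 with θ tied to k this way. Start at k = 2, θ = 238: P(X<867) ≈ 0.878.
Too low — raise k to concentrate. Iterating converges to k ≈ 2.53.
Then θ = 238/(2.53−1) ≈ 155.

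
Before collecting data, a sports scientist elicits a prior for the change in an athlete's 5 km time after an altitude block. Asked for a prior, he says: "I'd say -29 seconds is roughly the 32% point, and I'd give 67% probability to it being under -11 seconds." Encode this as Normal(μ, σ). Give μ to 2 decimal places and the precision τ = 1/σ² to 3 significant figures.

μ = -19.72, τ = 0.00254

The p-quantile of Normal(μ,σ) is μ + z_p·σ, with z_{0.32} = -0.4677 and z_{0.67} = 0.4399.
Eliminate σ: μ = (z₂·x₁ − z₁·x₂)/(z₂ − z₁) = (0.4399·-29 − (-0.4677)·-11)/0.9076 = -19.72.
Then σ = (x₂ − x₁)/(z₂ − z₁) = (-11 − -29)/0.9076 = 19.83.
Precision τ = 1/σ² = 1/19.83² = 0.00254.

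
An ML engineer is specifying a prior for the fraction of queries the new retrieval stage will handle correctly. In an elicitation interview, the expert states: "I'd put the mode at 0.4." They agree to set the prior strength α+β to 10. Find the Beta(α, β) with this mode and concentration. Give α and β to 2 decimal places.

For α,β > 1 the Beta mode is (α−1)/(α+β−2). With α+β = 10, the mode is (α−1)/8.
Set (α−1)/8 = 0.4 → α = 1 + 0.4·8 = 4.20.
β = 10 − α = 5.80.

α = 4.20, β = 5.80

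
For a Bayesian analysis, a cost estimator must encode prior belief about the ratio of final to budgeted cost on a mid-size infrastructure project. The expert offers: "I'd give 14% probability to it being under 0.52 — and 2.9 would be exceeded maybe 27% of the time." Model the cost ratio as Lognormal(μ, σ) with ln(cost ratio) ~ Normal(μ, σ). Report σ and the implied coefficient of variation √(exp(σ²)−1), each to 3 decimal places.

If T ~ Lognormal(μ,σ) then ln T ~ Normal(μ,σ), so the p-quantile of ln T is μ + z_p·σ.
ln(0.52) = -0.6539 and ln(2.9) = 1.065; z_{0.14} = -1.08, z_{0.73} = 0.6128.
σ = (1.065 − -0.6539)/(0.6128 − (-1.08)) = 1.015.
μ = -0.6539 − (-1.08)·1.015 = 0.443.
CV = √(exp(σ²)−1) = √(exp(1.0304)−1) = 1.342.

σ ≈ 1.015, CV ≈ 1.342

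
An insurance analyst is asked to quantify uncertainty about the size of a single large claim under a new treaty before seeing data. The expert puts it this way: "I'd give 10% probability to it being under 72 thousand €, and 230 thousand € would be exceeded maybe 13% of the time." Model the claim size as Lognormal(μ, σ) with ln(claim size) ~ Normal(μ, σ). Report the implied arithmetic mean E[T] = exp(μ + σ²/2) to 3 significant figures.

If T ~ Lognormal(μ,σ) then ln T ~ Normal(μ,σ), so the p-quantile of ln T is μ + z_p·σ.
ln(72) = 4.277 and ln(230) = 5.438; z_{0.1} = -1.282, z_{0.87} = 1.126.
σ = (5.438 − 4.277)/(1.126 − (-1.282)) = 0.482.
μ = 4.277 − (-1.282)·0.482 = 4.895.
E[T] = exp(μ + σ²/2) = exp(4.895 + 0.1163) = 150 thousand €.

E[T] ≈ 150 thousand €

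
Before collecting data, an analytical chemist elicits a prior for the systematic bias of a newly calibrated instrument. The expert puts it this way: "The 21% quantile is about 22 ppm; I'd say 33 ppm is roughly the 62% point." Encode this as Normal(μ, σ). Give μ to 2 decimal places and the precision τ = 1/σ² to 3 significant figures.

μ = 29.98, τ = 0.0102

For Normal(μ,σ), the p-quantile is μ + z_p·σ. Here z_{0.21} = -0.8064, z_{0.62} = 0.3055.
So 22 = μ − 0.8064σ and 33 = μ + 0.3055σ.
Subtracting: σ = (33 − 22)/(0.3055 − (-0.8064)) = 9.89.
Then μ = 22 − (-0.8064)·9.89 = 29.98.
Precision τ = 1/σ² = 1/9.893² = 0.0102.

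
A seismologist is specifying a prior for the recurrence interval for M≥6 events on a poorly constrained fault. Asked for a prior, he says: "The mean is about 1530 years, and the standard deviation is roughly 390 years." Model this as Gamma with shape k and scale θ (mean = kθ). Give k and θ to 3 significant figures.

k ≈ 15.4, θ ≈ 99.4

For Gamma(k, scale θ): mean = kθ, variance = kθ², so CV = 1/√k.
CV = SD/mean = 390/1530 = 0.2549, hence k = 1/CV² = 15.4.
Then θ = mean/k = 1530/15.4 = 99.4.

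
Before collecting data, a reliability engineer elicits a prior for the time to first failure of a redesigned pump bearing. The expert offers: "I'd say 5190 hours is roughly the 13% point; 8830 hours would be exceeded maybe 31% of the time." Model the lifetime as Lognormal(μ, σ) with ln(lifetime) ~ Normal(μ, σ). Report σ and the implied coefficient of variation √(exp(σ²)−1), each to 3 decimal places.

σ ≈ 0.328, CV ≈ 0.337

If T ~ Lognormal(μ,σ) then ln T ~ Normal(μ,σ), so the p-quantile of ln T is μ + z_p·σ.
ln(5190) = 8.554 and ln(8830) = 9.086; z_{0.13} = -1.126, z_{0.69} = 0.4959.
σ = (9.086 − 8.554)/(0.4959 − (-1.126)) = 0.328.
μ = 8.554 − (-1.126)·0.328 = 8.923.
CV = √(exp(σ²)−1) = √(exp(0.1073)−1) = 0.337.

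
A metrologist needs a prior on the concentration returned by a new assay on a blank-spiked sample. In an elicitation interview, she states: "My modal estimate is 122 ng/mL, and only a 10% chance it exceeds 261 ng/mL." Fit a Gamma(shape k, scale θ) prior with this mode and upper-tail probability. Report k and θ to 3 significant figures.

Gamma(k,θ) with k>1 has mode (k−1)θ, so θ = 122/(k−1).
Need P(X < 261) = 0.9 with θ tied to k this way. Start at k = 2, θ = 122: P(X<261) ≈ 0.630.
Too low — raise k to concentrate. Iterating converges to k ≈ 4.32.
Then θ = 122/(4.32−1) ≈ 36.7.

k ≈ 4.32, θ ≈ 36.7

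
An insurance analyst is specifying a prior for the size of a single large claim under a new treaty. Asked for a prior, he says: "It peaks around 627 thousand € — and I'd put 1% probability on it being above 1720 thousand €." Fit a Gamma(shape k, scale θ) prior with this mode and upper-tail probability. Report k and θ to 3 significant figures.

Gamma(k,θ) with k>1 has mode (k−1)θ, so θ = 627/(k−1).
Need P(X < 1720) = 0.99 with θ tied to k this way. Start at k = 2, θ = 627: P(X<1720) ≈ 0.759.
Too low — raise k to concentrate. Iterating converges to k ≈ 5.51.
Then θ = 627/(5.51−1) ≈ 139.

k ≈ 5.51, θ ≈ 139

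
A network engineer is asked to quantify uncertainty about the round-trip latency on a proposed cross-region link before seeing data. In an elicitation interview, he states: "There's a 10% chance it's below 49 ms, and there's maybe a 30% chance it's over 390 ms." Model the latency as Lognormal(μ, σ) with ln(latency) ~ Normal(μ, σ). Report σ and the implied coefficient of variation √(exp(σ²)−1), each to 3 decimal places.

σ ≈ 1.149, CV ≈ 1.656

If T ~ Lognormal(μ,σ) then ln T ~ Normal(μ,σ), so the p-quantile of ln T is μ + z_p·σ.
ln(49) = 3.892 and ln(390) = 5.966; z_{0.1} = -1.282, z_{0.7} = 0.5244.
σ = (5.966 − 3.892)/(0.5244 − (-1.282)) = 1.149.
μ = 3.892 − (-1.282)·1.149 = 5.364.
CV = √(exp(σ²)−1) = √(exp(1.3193)−1) = 1.656.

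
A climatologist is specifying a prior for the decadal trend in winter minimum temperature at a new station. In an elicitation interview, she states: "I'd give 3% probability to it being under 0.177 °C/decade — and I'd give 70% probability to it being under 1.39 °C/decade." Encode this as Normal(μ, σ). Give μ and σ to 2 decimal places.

For Normal(μ,σ), the p-quantile is μ + z_p·σ. Here z_{0.03} = -1.881, z_{0.7} = 0.5244.
So 0.177 = μ − 1.881σ and 1.39 = μ + 0.5244σ.
Subtracting: σ = (1.39 − 0.177)/(0.5244 − (-1.881)) = 0.50.
Then μ = 0.177 − (-1.881)·0.50 = 1.13.

μ = 1.13, σ = 0.50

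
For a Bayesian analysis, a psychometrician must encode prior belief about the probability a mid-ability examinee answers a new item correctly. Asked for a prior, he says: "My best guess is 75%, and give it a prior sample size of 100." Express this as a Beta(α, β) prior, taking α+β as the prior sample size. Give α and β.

α = 75, β = 25

Under the effective-sample-size interpretation, Beta(α, β) has prior mean α/(α+β) and prior sample size α+β.
So α+β = 100 and α/(α+β) = 0.75, giving α = 0.75·100 = 75 and β = 100 − 75 = 25.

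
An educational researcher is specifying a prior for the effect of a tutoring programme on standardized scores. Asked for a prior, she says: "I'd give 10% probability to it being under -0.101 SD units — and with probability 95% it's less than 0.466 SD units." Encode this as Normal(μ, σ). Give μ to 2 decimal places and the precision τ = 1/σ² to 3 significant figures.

μ = 0.15, τ = 26.6

For Normal(μ,σ), the p-quantile is μ + z_p·σ. Here z_{0.1} = -1.282, z_{0.95} = 1.645.
So -0.101 = μ − 1.282σ and 0.466 = μ + 1.645σ.
Subtracting: σ = (0.466 − -0.101)/(1.645 − (-1.282)) = 0.19.
Then μ = -0.101 − (-1.282)·0.19 = 0.15.
Precision τ = 1/σ² = 1/0.1938² = 26.6.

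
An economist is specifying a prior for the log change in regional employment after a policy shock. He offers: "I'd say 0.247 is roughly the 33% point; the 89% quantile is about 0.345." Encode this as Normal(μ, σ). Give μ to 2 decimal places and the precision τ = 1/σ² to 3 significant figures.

μ = 0.27, τ = 289

For Normal(μ,σ), the p-quantile is μ + z_p·σ. Here z_{0.33} = -0.4399, z_{0.89} = 1.227.
So 0.247 = μ − 0.4399σ and 0.345 = μ + 1.227σ.
Subtracting: σ = (0.345 − 0.247)/(1.227 − (-0.4399)) = 0.06.
Then μ = 0.247 − (-0.4399)·0.06 = 0.27.
Precision τ = 1/σ² = 1/0.05881² = 289.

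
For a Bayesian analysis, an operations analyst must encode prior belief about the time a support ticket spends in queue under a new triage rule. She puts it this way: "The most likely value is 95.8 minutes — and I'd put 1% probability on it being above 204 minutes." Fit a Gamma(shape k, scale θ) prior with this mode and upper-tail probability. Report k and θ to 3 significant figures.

k ≈ 9.49, θ ≈ 11.3

Gamma(k,θ) with k>1 has mode (k−1)θ, so θ = 95.8/(k−1).
Need P(X < 204) = 0.99 with θ tied to k this way. Start at k = 2, θ = 95.8: P(X<204) ≈ 0.628.
Too low — raise k to concentrate. Iterating converges to k ≈ 9.49.
Then θ = 95.8/(9.49−1) ≈ 11.3.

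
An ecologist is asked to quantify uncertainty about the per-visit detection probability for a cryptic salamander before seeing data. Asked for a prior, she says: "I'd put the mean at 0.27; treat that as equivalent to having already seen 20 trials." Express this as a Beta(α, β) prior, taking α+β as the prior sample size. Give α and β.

Under the effective-sample-size interpretation, Beta(α, β) has prior mean α/(α+β) and prior sample size α+β.
So α+β = 20 and α/(α+β) = 0.27, giving α = 0.27·20 = 5.4 and β = 20 − 5.4 = 14.6.

α = 5.4, β = 14.6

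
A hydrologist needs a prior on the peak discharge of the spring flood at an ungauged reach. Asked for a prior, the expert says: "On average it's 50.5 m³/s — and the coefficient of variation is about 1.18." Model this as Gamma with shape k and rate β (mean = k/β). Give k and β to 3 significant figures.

k ≈ 0.718, β ≈ 0.0142

For Gamma(k, rate β): mean = k/β, variance = k/β², so CV = 1/√k.
CV = 1.18, hence k = 1/CV² = 0.718.
Then β = k/mean = 0.718/50.5 = 0.0142.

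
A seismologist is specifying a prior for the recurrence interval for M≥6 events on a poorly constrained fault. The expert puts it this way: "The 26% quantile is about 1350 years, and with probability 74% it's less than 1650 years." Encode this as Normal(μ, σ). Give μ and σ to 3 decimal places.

μ = 1500.000, σ = 233.156

The p-quantile of Normal(μ,σ) is μ + z_p·σ, with z_{0.26} = -0.6433 and z_{0.74} = 0.6433.
Eliminate σ: μ = (z₂·x₁ − z₁·x₂)/(z₂ − z₁) = (0.6433·1350 − (-0.6433)·1650)/1.287 = 1500.000.
Then σ = (x₂ − x₁)/(z₂ − z₁) = (1650 − 1350)/1.287 = 233.156.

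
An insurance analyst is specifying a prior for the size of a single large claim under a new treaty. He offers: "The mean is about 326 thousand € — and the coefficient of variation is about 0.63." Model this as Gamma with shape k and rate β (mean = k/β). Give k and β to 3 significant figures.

For Gamma(k, rate β): mean = k/β, variance = k/β², so CV = 1/√k.
CV = 0.63, hence k = 1/CV² = 2.52.
Then β = k/mean = 2.52/326 = 0.00773.

k ≈ 2.52, β ≈ 0.00773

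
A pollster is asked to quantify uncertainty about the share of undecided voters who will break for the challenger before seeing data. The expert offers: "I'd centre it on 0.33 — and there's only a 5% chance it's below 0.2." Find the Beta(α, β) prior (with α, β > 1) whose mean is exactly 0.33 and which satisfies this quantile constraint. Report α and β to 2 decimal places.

With mean 0.33 fixed, write α = 0.33s, β = 0.67s where s = α+β.
Need P(θ < 0.2) = 0.05 under Beta(0.33s, 0.67s). Normal approximation: (q−m)/√(m(1−m)/s) ≈ z_{0.05} = -1.64, so s ≈ 0.33·0.67·(-1.64)²/(0.2−0.33)² = 35.4.
At s = 35.4: P(θ<0.2) ≈ 0.039. Adjusting to match 0.05 gives s ≈ 31.20.
So α = 0.33·31.20 ≈ 10.29, β = 0.67·31.20 ≈ 20.90.

α ≈ 10.29, β ≈ 20.90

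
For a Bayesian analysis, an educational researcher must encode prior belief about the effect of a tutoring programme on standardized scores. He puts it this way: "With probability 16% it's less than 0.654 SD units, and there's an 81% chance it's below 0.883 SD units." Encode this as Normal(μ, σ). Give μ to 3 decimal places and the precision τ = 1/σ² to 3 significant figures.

For Normal(μ,σ), the p-quantile is μ + z_p·σ. Here z_{0.16} = -0.9945, z_{0.81} = 0.8779.
So 0.654 = μ − 0.9945σ and 0.883 = μ + 0.8779σ.
Subtracting: σ = (0.883 − 0.654)/(0.8779 − (-0.9945)) = 0.122.
Then μ = 0.654 − (-0.9945)·0.122 = 0.776.
Precision τ = 1/σ² = 1/0.1223² = 66.9.

μ = 0.776, τ = 66.9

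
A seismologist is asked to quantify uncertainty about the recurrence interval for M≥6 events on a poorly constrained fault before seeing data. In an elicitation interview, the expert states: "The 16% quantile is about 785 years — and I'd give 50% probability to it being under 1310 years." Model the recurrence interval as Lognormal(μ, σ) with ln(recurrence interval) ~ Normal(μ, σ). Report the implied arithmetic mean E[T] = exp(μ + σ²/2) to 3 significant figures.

If T ~ Lognormal(μ,σ) then ln T ~ Normal(μ,σ), so the p-quantile of ln T is μ + z_p·σ.
ln(785) = 6.666 and ln(1310) = 7.178; z_{0.16} = -0.9945, z_{0.5} = 0.
σ = (7.178 − 6.666)/(0 − (-0.9945)) = 0.515.
μ = 6.666 − (-0.9945)·0.515 = 7.178.
E[T] = exp(μ + σ²/2) = exp(7.178 + 0.1326) = 1500 years.

E[T] ≈ 1500 years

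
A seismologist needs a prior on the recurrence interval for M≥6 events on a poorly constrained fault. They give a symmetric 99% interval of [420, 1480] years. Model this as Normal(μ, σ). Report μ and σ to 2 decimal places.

A symmetric 99% interval runs μ ± z·σ with z = 2.576.
Half-width = 530, so σ = 530/2.576 = 205.76.
μ is the interval midpoint, 950.00.

μ = 950.00, σ = 205.76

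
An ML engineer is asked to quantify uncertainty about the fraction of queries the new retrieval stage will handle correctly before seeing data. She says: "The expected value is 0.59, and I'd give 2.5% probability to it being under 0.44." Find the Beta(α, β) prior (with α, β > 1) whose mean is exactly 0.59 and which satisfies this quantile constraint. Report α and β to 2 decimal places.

With mean 0.59 fixed, write α = 0.59s, β = 0.41s where s = α+β.
Need P(θ < 0.44) = 0.025 under Beta(0.59s, 0.41s). Normal approximation: (q−m)/√(m(1−m)/s) ≈ z_{0.025} = -1.96, so s ≈ 0.59·0.41·(-1.96)²/(0.44−0.59)² = 41.3.
At s = 41.3: P(θ<0.44) ≈ 0.026. Adjusting to match 0.025 gives s ≈ 42.14.
So α = 0.59·42.14 ≈ 24.86, β = 0.41·42.14 ≈ 17.28.

α ≈ 24.86, β ≈ 17.28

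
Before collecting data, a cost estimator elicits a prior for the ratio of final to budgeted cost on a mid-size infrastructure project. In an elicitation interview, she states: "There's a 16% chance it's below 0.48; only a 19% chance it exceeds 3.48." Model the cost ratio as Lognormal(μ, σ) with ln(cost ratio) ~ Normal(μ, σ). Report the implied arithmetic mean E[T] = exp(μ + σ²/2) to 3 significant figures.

If T ~ Lognormal(μ,σ) then ln T ~ Normal(μ,σ), so the p-quantile of ln T is μ + z_p·σ.
ln(0.48) = -0.734 and ln(3.48) = 1.247; z_{0.16} = -0.9945, z_{0.81} = 0.8779.
σ = (1.247 − -0.734)/(0.8779 − (-0.9945)) = 1.058.
μ = -0.734 − (-0.9945)·1.058 = 0.318.
E[T] = exp(μ + σ²/2) = exp(0.318 + 0.5597) = 2.41.

E[T] ≈ 2.41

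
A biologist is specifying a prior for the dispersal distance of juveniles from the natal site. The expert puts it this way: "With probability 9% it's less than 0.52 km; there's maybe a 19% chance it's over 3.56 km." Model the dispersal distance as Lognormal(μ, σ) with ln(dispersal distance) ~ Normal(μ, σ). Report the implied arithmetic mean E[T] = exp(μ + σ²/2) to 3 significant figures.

If T ~ Lognormal(μ,σ) then ln T ~ Normal(μ,σ), so the p-quantile of ln T is μ + z_p·σ.
ln(0.52) = -0.6539 and ln(3.56) = 1.27; z_{0.09} = -1.341, z_{0.81} = 0.8779.
σ = (1.27 − -0.6539)/(0.8779 − (-1.341)) = 0.867.
μ = -0.6539 − (-1.341)·0.867 = 0.509.
E[T] = exp(μ + σ²/2) = exp(0.509 + 0.3759) = 2.42 km.

E[T] ≈ 2.42 km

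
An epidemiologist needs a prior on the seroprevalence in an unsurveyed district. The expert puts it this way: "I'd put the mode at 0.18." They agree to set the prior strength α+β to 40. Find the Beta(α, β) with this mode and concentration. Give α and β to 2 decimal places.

For α,β > 1 the Beta mode is (α−1)/(α+β−2). With α+β = 40, the mode is (α−1)/38.
Set (α−1)/38 = 0.18 → α = 1 + 0.18·38 = 7.84.
β = 40 − α = 32.16.

α = 7.84, β = 32.16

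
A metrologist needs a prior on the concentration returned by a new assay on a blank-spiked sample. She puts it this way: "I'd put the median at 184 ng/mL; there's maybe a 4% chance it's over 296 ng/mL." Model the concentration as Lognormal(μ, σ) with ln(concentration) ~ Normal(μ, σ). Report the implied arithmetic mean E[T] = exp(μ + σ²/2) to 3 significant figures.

E[T] ≈ 191 ng/mL

If T ~ Lognormal(μ,σ) then ln T ~ Normal(μ,σ), so the p-quantile of ln T is μ + z_p·σ.
ln(184) = 5.215 and ln(296) = 5.69; z_{0.5} = 0, z_{0.96} = 1.751.
σ = (5.69 − 5.215)/(1.751 − (0)) = 0.272.
μ = 5.215 − (0)·0.272 = 5.215.
E[T] = exp(μ + σ²/2) = exp(5.215 + 0.0369) = 191 ng/mL.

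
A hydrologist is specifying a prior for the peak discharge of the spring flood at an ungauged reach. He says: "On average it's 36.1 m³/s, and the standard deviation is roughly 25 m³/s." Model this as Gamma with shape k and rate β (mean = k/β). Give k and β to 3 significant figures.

For Gamma(k, rate β): mean = k/β, variance = k/β², so CV = 1/√k.
CV = SD/mean = 25/36.1 = 0.6925, hence k = 1/CV² = 2.09.
Then β = k/mean = 2.09/36.1 = 0.0578.

k ≈ 2.09, β ≈ 0.0578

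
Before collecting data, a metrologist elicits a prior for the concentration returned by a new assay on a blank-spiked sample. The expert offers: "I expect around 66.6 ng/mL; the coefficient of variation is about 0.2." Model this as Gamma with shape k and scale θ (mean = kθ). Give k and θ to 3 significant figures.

For Gamma(k, scale θ): mean = kθ, variance = kθ², so CV = 1/√k.
CV = 0.2, hence k = 1/CV² = 25.
Then θ = mean/k = 66.6/25 = 2.66.

k ≈ 25, θ ≈ 2.66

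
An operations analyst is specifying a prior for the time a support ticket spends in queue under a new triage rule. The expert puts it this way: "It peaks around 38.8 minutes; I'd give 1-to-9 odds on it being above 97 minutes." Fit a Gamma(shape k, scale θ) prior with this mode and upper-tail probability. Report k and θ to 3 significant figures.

Gamma(k,θ) with k>1 has mode (k−1)θ, so θ = 38.8/(k−1).
Need P(X < 97) = 0.9 with θ tied to k this way. Start at k = 2, θ = 38.8: P(X<97) ≈ 0.713.
Too low — raise k to concentrate. Iterating converges to k ≈ 3.29.
Then θ = 38.8/(3.29−1) ≈ 17.

k ≈ 3.29, θ ≈ 17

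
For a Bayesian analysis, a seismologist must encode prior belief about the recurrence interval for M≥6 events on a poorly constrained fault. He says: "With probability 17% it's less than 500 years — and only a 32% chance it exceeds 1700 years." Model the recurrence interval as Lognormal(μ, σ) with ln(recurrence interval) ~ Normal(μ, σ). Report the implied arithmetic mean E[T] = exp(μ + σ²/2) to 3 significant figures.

E[T] ≈ 1650 years

If T ~ Lognormal(μ,σ) then ln T ~ Normal(μ,σ), so the p-quantile of ln T is μ + z_p·σ.
ln(500) = 6.215 and ln(1700) = 7.438; z_{0.17} = -0.9542, z_{0.68} = 0.4677.
σ = (7.438 − 6.215)/(0.4677 − (-0.9542)) = 0.861.
μ = 6.215 − (-0.9542)·0.861 = 7.036.
E[T] = exp(μ + σ²/2) = exp(7.036 + 0.3704) = 1650 years.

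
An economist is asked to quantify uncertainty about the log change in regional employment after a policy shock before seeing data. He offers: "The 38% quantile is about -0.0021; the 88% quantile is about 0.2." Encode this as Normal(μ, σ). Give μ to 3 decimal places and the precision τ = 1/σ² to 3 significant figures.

The p-quantile of Normal(μ,σ) is μ + z_p·σ, with z_{0.38} = -0.3055 and z_{0.88} = 1.175.
Eliminate σ: μ = (z₂·x₁ − z₁·x₂)/(z₂ − z₁) = (1.175·-0.0021 − (-0.3055)·0.2)/1.48 = 0.040.
Then σ = (x₂ − x₁)/(z₂ − z₁) = (0.2 − -0.0021)/1.48 = 0.137.
Precision τ = 1/σ² = 1/0.1365² = 53.7.

μ = 0.040, τ = 53.7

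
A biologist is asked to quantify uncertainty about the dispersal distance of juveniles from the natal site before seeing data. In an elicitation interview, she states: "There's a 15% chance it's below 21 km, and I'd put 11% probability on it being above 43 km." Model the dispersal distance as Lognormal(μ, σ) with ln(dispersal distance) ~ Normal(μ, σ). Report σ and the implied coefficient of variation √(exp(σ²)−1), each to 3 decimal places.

If T ~ Lognormal(μ,σ) then ln T ~ Normal(μ,σ), so the p-quantile of ln T is μ + z_p·σ.
ln(21) = 3.045 and ln(43) = 3.761; z_{0.15} = -1.036, z_{0.89} = 1.227.
σ = (3.761 − 3.045)/(1.227 − (-1.036)) = 0.317.
μ = 3.045 − (-1.036)·0.317 = 3.373.
CV = √(exp(σ²)−1) = √(exp(0.1003)−1) = 0.325.

σ ≈ 0.317, CV ≈ 0.325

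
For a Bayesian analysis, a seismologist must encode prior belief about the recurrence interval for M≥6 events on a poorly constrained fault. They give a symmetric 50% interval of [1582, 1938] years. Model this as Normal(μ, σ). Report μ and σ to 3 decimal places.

A symmetric 50% interval runs μ ± z·σ with z = 0.6745.
Half-width = 178, so σ = 178/0.6745 = 263.903.
μ is the interval midpoint, 1760.000.

μ = 1760.000, σ = 263.903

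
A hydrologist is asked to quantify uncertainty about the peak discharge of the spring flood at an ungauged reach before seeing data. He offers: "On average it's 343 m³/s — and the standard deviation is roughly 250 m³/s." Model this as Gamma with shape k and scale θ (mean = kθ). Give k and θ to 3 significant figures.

k ≈ 1.88, θ ≈ 182

For Gamma(k, scale θ): mean = kθ, variance = kθ², so CV = 1/√k.
CV = SD/mean = 250/343 = 0.7289, hence k = 1/CV² = 1.88.
Then θ = mean/k = 343/1.88 = 182.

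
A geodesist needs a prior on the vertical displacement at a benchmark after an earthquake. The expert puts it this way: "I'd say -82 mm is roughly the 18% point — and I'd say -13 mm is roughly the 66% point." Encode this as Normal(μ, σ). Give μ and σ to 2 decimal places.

For Normal(μ,σ), the p-quantile is μ + z_p·σ. Here z_{0.18} = -0.9154, z_{0.66} = 0.4125.
So -82 = μ − 0.9154σ and -13 = μ + 0.4125σ.
Subtracting: σ = (-13 − -82)/(0.4125 − (-0.9154)) = 51.96.
Then μ = -82 − (-0.9154)·51.96 = -34.43.

μ = -34.43, σ = 51.96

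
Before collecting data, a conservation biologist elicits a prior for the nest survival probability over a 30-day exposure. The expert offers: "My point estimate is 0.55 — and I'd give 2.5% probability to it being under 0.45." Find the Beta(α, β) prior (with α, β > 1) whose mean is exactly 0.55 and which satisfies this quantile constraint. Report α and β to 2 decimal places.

α ≈ 52.55, β ≈ 43.00

With mean 0.55 fixed, write α = 0.55s, β = 0.45s where s = α+β.
Need P(θ < 0.45) = 0.025 under Beta(0.55s, 0.45s). Normal approximation: (q−m)/√(m(1−m)/s) ≈ z_{0.025} = -1.96, so s ≈ 0.55·0.45·(-1.96)²/(0.45−0.55)² = 95.1.
At s = 95.1: P(θ<0.45) ≈ 0.025. Adjusting to match 0.025 gives s ≈ 95.55.
So α = 0.55·95.55 ≈ 52.55, β = 0.45·95.55 ≈ 43.00.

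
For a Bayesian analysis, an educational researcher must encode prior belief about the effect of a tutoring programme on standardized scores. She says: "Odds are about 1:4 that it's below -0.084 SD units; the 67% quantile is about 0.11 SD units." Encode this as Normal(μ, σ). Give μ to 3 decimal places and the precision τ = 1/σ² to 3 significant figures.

For Normal(μ,σ), the p-quantile is μ + z_p·σ. Here z_{0.2} = -0.8416, z_{0.67} = 0.4399.
So -0.084 = μ − 0.8416σ and 0.11 = μ + 0.4399σ.
Subtracting: σ = (0.11 − -0.084)/(0.4399 − (-0.8416)) = 0.151.
Then μ = -0.084 − (-0.8416)·0.151 = 0.043.
Precision τ = 1/σ² = 1/0.1514² = 43.6.

μ = 0.043, τ = 43.6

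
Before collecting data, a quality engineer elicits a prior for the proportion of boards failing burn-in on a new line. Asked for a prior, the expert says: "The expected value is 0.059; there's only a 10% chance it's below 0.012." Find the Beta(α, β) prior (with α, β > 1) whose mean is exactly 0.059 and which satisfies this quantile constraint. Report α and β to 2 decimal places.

α ≈ 1.50, β ≈ 23.90

With mean 0.059 fixed, write α = 0.059s, β = 0.941s where s = α+β.
Need P(θ < 0.012) = 0.1 under Beta(0.059s, 0.941s). Normal approximation: (q−m)/√(m(1−m)/s) ≈ z_{0.1} = -1.28, so s ≈ 0.059·0.941·(-1.28)²/(0.012−0.059)² = 41.3.
At s = 41.3: P(θ<0.012) ≈ 0.038. Adjusting to match 0.1 gives s ≈ 25.40.
So α = 0.059·25.40 ≈ 1.50, β = 0.941·25.40 ≈ 23.90.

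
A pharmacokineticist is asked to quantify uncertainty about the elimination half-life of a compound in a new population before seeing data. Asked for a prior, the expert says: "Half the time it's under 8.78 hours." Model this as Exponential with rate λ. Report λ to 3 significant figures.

Exponential median = ln 2 / λ, so λ = ln 2 / 8.78 = 0.0789.

λ ≈ 0.0789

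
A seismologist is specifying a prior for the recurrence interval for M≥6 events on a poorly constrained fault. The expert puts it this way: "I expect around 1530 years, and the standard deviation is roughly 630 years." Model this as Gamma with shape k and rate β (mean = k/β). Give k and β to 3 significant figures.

k ≈ 5.9, β ≈ 0.00385

For Gamma(k, rate β): mean = k/β, variance = k/β², so CV = 1/√k.
CV = SD/mean = 630/1530 = 0.4118, hence k = 1/CV² = 5.9.
Then β = k/mean = 5.9/1530 = 0.00385.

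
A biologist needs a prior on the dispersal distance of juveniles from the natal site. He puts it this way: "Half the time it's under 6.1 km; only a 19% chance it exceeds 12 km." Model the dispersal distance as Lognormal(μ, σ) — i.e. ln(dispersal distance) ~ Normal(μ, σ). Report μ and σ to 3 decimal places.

If T ~ Lognormal(μ,σ) then ln T ~ Normal(μ,σ), so the p-quantile of ln T is μ + z_p·σ.
ln(6.1) = 1.808 and ln(12) = 2.485; z_{0.5} = 0, z_{0.81} = 0.8779.
σ = (2.485 − 1.808)/(0.8779 − (0)) = 0.771.
μ = 1.808 − (0)·0.771 = 1.808.

μ ≈ 1.808, σ ≈ 0.771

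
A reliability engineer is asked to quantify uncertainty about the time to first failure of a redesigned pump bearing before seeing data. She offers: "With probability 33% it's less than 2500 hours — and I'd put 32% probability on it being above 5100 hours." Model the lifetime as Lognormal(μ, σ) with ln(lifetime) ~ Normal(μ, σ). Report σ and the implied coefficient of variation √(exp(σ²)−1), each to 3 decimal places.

If T ~ Lognormal(μ,σ) then ln T ~ Normal(μ,σ), so the p-quantile of ln T is μ + z_p·σ.
ln(2500) = 7.824 and ln(5100) = 8.537; z_{0.33} = -0.4399, z_{0.68} = 0.4677.
σ = (8.537 − 7.824)/(0.4677 − (-0.4399)) = 0.786.
μ = 7.824 − (-0.4399)·0.786 = 8.170.
CV = √(exp(σ²)−1) = √(exp(0.6170)−1) = 0.924.

σ ≈ 0.786, CV ≈ 0.924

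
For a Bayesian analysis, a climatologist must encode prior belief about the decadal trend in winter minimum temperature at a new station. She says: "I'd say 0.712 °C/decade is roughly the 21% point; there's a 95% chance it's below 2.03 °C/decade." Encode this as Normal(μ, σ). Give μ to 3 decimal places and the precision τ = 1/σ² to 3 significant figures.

The p-quantile of Normal(μ,σ) is μ + z_p·σ, with z_{0.21} = -0.8064 and z_{0.95} = 1.645.
Eliminate σ: μ = (z₂·x₁ − z₁·x₂)/(z₂ − z₁) = (1.645·0.712 − (-0.8064)·2.03)/2.451 = 1.146.
Then σ = (x₂ − x₁)/(z₂ − z₁) = (2.03 − 0.712)/2.451 = 0.538.
Precision τ = 1/σ² = 1/0.5377² = 3.46.

μ = 1.146, τ = 3.46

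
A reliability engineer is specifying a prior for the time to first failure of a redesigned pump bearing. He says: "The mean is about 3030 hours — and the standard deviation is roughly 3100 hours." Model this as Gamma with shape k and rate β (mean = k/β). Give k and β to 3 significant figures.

For Gamma(k, rate β): mean = k/β, variance = k/β², so CV = 1/√k.
CV = SD/mean = 3100/3030 = 1.023, hence k = 1/CV² = 0.955.
Then β = k/mean = 0.955/3030 = 0.000315.

k ≈ 0.955, β ≈ 0.000315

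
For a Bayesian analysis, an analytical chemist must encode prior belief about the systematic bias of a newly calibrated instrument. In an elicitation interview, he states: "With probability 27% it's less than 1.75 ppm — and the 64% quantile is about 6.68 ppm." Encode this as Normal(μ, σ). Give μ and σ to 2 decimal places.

For Normal(μ,σ), the p-quantile is μ + z_p·σ. Here z_{0.27} = -0.6128, z_{0.64} = 0.3585.
So 1.75 = μ − 0.6128σ and 6.68 = μ + 0.3585σ.
Subtracting: σ = (6.68 − 1.75)/(0.3585 − (-0.6128)) = 5.08.
Then μ = 1.75 − (-0.6128)·5.08 = 4.86.

μ = 4.86, σ = 5.08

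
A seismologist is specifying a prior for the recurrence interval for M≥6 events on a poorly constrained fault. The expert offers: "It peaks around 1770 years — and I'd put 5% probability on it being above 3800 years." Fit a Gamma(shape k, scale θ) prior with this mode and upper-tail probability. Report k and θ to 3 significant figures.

Gamma(k,θ) with k>1 has mode (k−1)θ, so θ = 1770/(k−1).
Need P(X < 3800) = 0.95 with θ tied to k this way. Start at k = 2, θ = 1770: P(X<3800) ≈ 0.632.
Too low — raise k to concentrate. Iterating converges to k ≈ 5.72.
Then θ = 1770/(5.72−1) ≈ 375.

k ≈ 5.72, θ ≈ 375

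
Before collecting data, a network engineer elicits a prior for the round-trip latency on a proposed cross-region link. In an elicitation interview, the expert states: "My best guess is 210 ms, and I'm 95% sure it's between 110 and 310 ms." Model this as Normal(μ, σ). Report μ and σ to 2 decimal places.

μ = 210.00, σ = 51.02

A symmetric 95% interval runs μ ± z·σ with z = 1.96.
Half-width = 100, so σ = 100/1.96 = 51.02.
μ is the stated best guess, 210.00.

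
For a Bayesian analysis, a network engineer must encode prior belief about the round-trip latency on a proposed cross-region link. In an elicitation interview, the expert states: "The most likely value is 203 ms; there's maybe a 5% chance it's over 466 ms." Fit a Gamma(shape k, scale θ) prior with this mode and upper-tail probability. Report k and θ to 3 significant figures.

Gamma(k,θ) with k>1 has mode (k−1)θ, so θ = 203/(k−1).
Need P(X < 466) = 0.95 with θ tied to k this way. Start at k = 2, θ = 203: P(X<466) ≈ 0.668.
Too low — raise k to concentrate. Iterating converges to k ≈ 4.97.
Then θ = 203/(4.97−1) ≈ 51.2.

k ≈ 4.97, θ ≈ 51.2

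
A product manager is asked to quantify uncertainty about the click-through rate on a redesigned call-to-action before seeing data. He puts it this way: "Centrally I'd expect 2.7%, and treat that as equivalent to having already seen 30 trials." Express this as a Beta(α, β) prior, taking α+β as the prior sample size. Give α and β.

α = 0.81, β = 29.19

Under the effective-sample-size interpretation, Beta(α, β) has prior mean α/(α+β) and prior sample size α+β.
So α+β = 30 and α/(α+β) = 0.027, giving α = 0.027·30 = 0.81 and β = 30 − 0.81 = 29.19.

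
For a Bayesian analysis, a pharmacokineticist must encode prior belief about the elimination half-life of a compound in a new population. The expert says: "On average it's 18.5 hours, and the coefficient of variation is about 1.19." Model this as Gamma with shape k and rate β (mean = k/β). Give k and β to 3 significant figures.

k ≈ 0.706, β ≈ 0.0382

For Gamma(k, rate β): mean = k/β, variance = k/β², so CV = 1/√k.
CV = 1.19, hence k = 1/CV² = 0.706.
Then β = k/mean = 0.706/18.5 = 0.0382.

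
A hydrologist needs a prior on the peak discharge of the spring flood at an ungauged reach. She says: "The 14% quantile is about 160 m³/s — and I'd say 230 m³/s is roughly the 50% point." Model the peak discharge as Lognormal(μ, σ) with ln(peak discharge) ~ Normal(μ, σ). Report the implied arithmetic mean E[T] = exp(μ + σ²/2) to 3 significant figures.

E[T] ≈ 243 m³/s

If T ~ Lognormal(μ,σ) then ln T ~ Normal(μ,σ), so the p-quantile of ln T is μ + z_p·σ.
ln(160) = 5.075 and ln(230) = 5.438; z_{0.14} = -1.08, z_{0.5} = 0.
σ = (5.438 − 5.075)/(0 − (-1.08)) = 0.336.
μ = 5.075 − (-1.08)·0.336 = 5.438.
E[T] = exp(μ + σ²/2) = exp(5.438 + 0.0564) = 243 m³/s.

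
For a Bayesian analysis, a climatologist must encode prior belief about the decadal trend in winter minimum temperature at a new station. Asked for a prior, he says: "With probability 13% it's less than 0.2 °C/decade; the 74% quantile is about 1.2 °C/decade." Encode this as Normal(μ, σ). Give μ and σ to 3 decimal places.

μ = 0.836, σ = 0.565

The p-quantile of Normal(μ,σ) is μ + z_p·σ, with z_{0.13} = -1.126 and z_{0.74} = 0.6433.
Eliminate σ: μ = (z₂·x₁ − z₁·x₂)/(z₂ − z₁) = (0.6433·0.2 − (-1.126)·1.2)/1.77 = 0.836.
Then σ = (x₂ − x₁)/(z₂ − z₁) = (1.2 − 0.2)/1.77 = 0.565.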